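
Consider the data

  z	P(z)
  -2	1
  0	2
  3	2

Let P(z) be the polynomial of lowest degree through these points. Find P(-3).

Evaluate each Lagrange basis at z = -3:
L_0(-3) = (-3)·(-6)/[(-2)·(-5)] = 9/5
L_1(-3) = (-1)·(-6)/[(2)·(-3)] = -1
L_2(-3) = (-1)·(-3)/[(5)·(3)] = 1/5
Sum: 1·(9/5) + 2·(-1) + 2·(1/5) = 1/5

1/5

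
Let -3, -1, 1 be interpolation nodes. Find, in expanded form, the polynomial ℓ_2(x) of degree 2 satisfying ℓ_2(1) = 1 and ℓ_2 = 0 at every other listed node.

ℓ_2(x) = (1/8)x^2 + (1/2)x + 3/8

ℓ_2(x) = (x + 3)(x + 1) / [(4)·(2)]
       = (x^2 + 4x + 3) / (8)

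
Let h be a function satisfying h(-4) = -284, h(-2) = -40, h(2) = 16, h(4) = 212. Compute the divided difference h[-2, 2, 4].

14

h[-2,2] = (16 - (-40)) / (2 - (-2)) = 14
h[2,4] = (212 - 16) / (4 - 2) = 98
h[-2,2,4] = (98 - 14) / (4 - (-2)) = 14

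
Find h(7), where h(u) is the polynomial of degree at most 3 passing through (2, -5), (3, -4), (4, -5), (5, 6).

L_0(7) = (4)·(3)·(2)/[(-1)·(-2)·(-3)] = -4
L_1(7) = (5)·(3)·(2)/[(1)·(-1)·(-2)] = 15
L_2(7) = (5)·(4)·(2)/[(2)·(1)·(-1)] = -20
L_3(7) = (5)·(4)·(3)/[(3)·(2)·(1)] = 10
Sum: (-5)·(-4) + (-4)·(15) + (-5)·(-20) + 6·(10) = 120

120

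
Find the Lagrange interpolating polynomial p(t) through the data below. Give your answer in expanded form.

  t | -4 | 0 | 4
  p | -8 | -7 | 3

Build the Lagrange basis polynomials:
L_0(t) = t(t - 4) / [32] = (1/32)t^2 - (1/8)t
L_1(t) = (t + 4)(t - 4) / [-16] = -(1/16)t^2 + 1
L_2(t) = (t + 4)t / [32] = (1/32)t^2 + (1/8)t
p(t) = (-8)·L_0 + (-7)·L_1 + 3·L_2
  (-8)·L_0(t) = -(1/4)t^2 + t
  (-7)·L_1(t) = (7/16)t^2 - 7
  3·L_2(t) = (3/32)t^2 + (3/8)t
Adding term by term: (9/32)t^2 + (11/8)t - 7

p(t) = (9/32)t^2 + (11/8)t - 7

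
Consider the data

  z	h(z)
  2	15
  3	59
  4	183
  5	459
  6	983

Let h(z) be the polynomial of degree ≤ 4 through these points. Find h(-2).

39

Using Newton's divided-difference form:
h[2,3] = (59 - 15) / (3 - 2) = 44
h[3,4] = (183 - 59) / (4 - 3) = 124
h[4,5] = (459 - 183) / (5 - 4) = 276
h[5,6] = (983 - 459) / (6 - 5) = 524
h[2,3,4] = (124 - 44) / (4 - 2) = 40
h[3,4,5] = (276 - 124) / (5 - 3) = 76
h[4,5,6] = (524 - 276) / (6 - 4) = 124
h[2,3,4,5] = (76 - 40) / (5 - 2) = 12
h[3,4,5,6] = (124 - 76) / (6 - 3) = 16
h[2,3,4,5,6] = (16 - 12) / (6 - 2) = 1
h(-2) = 15 + 44·(-4) + 40·(-4)·(-5) + 12·(-4)·(-5)·(-6) + 1·(-4)·(-5)·(-6)·(-7) = 39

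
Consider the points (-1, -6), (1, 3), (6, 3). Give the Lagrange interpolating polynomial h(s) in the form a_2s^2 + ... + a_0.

h(s) = -(9/14)s^2 + (9/2)s - 6/7

Build the Lagrange basis polynomials:
L_0(s) = (s - 1)(s - 6) / [14] = (1/14)s^2 - (1/2)s + 3/7
L_1(s) = (s + 1)(s - 6) / [-10] = -(1/10)s^2 + (1/2)s + 3/5
L_2(s) = (s + 1)(s - 1) / [35] = (1/35)s^2 - 1/35
h(s) = (-6)·L_0 + 3·L_1 + 3·L_2
  (-6)·L_0(s) = -(3/7)s^2 + 3s - 18/7
  3·L_1(s) = -(3/10)s^2 + (3/2)s + 9/5
  3·L_2(s) = (3/35)s^2 - 3/35
Adding term by term: -(9/14)s^2 + (9/2)s - 6/7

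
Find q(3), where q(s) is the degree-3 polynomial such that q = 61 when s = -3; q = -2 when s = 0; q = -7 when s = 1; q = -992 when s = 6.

Using Newton's divided-difference form:
q[-3,0] = (-2 - 61) / (0 - (-3)) = -21
q[0,1] = (-7 - (-2)) / (1 - 0) = -5
q[1,6] = (-992 - (-7)) / (6 - 1) = -197
q[-3,0,1] = (-5 - (-21)) / (1 - (-3)) = 4
q[0,1,6] = (-197 - (-5)) / (6 - 0) = -32
q[-3,0,1,6] = (-32 - 4) / (6 - (-3)) = -4
q(3) = 61 + (-21)·(6) + 4·(6)·(3) + (-4)·(6)·(3)·(2) = -137

-137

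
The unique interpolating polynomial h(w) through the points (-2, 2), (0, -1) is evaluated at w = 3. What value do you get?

L_0(3) = (3)/[(-2)] = -3/2
L_1(3) = (5)/[(2)] = 5/2
Sum: 2·(-3/2) + (-1)·(5/2) = -11/2

-11/2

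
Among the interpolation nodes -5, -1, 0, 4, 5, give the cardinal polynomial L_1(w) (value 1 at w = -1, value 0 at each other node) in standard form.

L_1(w) = (w + 5)w(w - 4)(w - 5) / [(4)·(-1)·(-5)·(-6)]
       = (w^4 - 4w^3 - 25w^2 + 100w) / (-120)

L_1(w) = -(1/120)w^4 + (1/30)w^3 + (5/24)w^2 - (5/6)w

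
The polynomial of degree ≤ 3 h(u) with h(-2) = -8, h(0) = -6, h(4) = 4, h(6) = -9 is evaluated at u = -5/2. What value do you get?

Using Newton's divided-difference form:
h[-2,0] = (-6 - (-8)) / (0 - (-2)) = 1
h[0,4] = (4 - (-6)) / (4 - 0) = 5/2
h[4,6] = (-9 - 4) / (6 - 4) = -13/2
h[-2,0,4] = (5/2 - 1) / (4 - (-2)) = 1/4
h[0,4,6] = (-13/2 - 5/2) / (6 - 0) = -3/2
h[-2,0,4,6] = (-3/2 - 1/4) / (6 - (-2)) = -7/32
h(-5/2) = -8 + 1·(-1/2) + (1/4)·(-1/2)·(-5/2) + (-7/32)·(-1/2)·(-5/2)·(-13/2) = -1641/256

-1641/256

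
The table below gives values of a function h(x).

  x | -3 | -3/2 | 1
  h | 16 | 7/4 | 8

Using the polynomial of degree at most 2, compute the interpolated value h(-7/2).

95/4

Evaluate each Lagrange basis at x = -7/2:
L_0(-7/2) = (-2)·(-9/2)/[(-3/2)·(-4)] = 3/2
L_1(-7/2) = (-1/2)·(-9/2)/[(3/2)·(-5/2)] = -3/5
L_2(-7/2) = (-1/2)·(-2)/[(4)·(5/2)] = 1/10
Sum: 16·(3/2) + 7/4·(-3/5) + 8·(1/10) = 95/4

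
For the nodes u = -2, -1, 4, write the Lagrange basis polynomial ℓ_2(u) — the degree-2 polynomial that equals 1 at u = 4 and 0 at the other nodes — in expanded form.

ℓ_2(u) = (u + 2)(u + 1) / [(6)·(5)]
       = (u^2 + 3u + 2) / (30)

ℓ_2(u) = (1/30)u^2 + (1/10)u + 1/15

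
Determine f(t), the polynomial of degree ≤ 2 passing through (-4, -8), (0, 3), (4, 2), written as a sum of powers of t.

Build the Lagrange basis polynomials:
L_0(t) = t(t - 4) / [32] = (1/32)t^2 - (1/8)t
L_1(t) = (t + 4)(t - 4) / [-16] = -(1/16)t^2 + 1
L_2(t) = (t + 4)t / [32] = (1/32)t^2 + (1/8)t
f(t) = (-8)·L_0 + 3·L_1 + 2·L_2
  (-8)·L_0(t) = -(1/4)t^2 + t
  3·L_1(t) = -(3/16)t^2 + 3
  2·L_2(t) = (1/16)t^2 + (1/4)t
Adding term by term: -(3/8)t^2 + (5/4)t + 3

f(t) = -(3/8)t^2 + (5/4)t + 3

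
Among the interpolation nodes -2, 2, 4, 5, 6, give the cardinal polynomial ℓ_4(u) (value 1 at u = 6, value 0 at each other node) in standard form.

ℓ_4(u) = (u + 2)(u - 2)(u - 4)(u - 5) / [(8)·(4)·(2)·(1)]
       = (u^4 - 9u^3 + 16u^2 + 36u - 80) / (64)

ℓ_4(u) = (1/64)u^4 - (9/64)u^3 + (1/4)u^2 + (9/16)u - 5/4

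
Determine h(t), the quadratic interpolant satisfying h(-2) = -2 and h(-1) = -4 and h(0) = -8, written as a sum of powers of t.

h(t) = -t^2 - 5t - 8

Build the Lagrange basis polynomials:
L_0(t) = (t + 1)t / [2] = (1/2)t^2 + (1/2)t
L_1(t) = (t + 2)t / [-1] = -t^2 - 2t
L_2(t) = (t + 2)(t + 1) / [2] = (1/2)t^2 + (3/2)t + 1
h(t) = (-2)·L_0 + (-4)·L_1 + (-8)·L_2
  (-2)·L_0(t) = -t^2 - t
  (-4)·L_1(t) = 4t^2 + 8t
  (-8)·L_2(t) = -4t^2 - 12t - 8
Adding term by term: -t^2 - 5t - 8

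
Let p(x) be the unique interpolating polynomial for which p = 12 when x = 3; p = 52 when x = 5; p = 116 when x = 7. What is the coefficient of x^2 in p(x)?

3

Build the Lagrange basis polynomials:
L_0(x) = (x - 5)(x - 7) / [8] = (1/8)x^2 - (3/2)x + 35/8
L_1(x) = (x - 3)(x - 7) / [-4] = -(1/4)x^2 + (5/2)x - 21/4
L_2(x) = (x - 3)(x - 5) / [8] = (1/8)x^2 - x + 15/8
p(x) = 12·L_0 + 52·L_1 + 116·L_2
Only the coefficient of x^2 is needed; take it from each L_i and combine:
12·(1/8) + 52·(-1/4) + 116·(1/8) = 3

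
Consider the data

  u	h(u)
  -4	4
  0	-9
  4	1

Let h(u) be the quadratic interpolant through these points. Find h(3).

Using Newton's divided-difference form:
h[-4,0] = (-9 - 4) / (0 - (-4)) = -13/4
h[0,4] = (1 - (-9)) / (4 - 0) = 5/2
h[-4,0,4] = (5/2 - (-13/4)) / (4 - (-4)) = 23/32
h(3) = 4 + (-13/4)·(7) + (23/32)·(7)·(3) = -117/32

-117/32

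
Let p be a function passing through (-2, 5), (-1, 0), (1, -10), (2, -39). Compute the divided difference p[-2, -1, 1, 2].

-2

p[-2,-1] = (0 - 5) / (-1 - (-2)) = -5
p[-1,1] = (-10 - 0) / (1 - (-1)) = -5
p[1,2] = (-39 - (-10)) / (2 - 1) = -29
p[-2,-1,1] = (-5 - (-5)) / (1 - (-2)) = 0
p[-1,1,2] = (-29 - (-5)) / (2 - (-1)) = -8
p[-2,-1,1,2] = (-8 - 0) / (2 - (-2)) = -2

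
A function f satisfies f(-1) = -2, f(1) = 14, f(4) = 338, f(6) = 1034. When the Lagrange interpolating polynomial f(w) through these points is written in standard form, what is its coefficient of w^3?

4

The leading coefficient equals the top divided difference f[-1,1,4,6].
f[-1,1] = (14 - (-2)) / (1 - (-1)) = 8
f[1,4] = (338 - 14) / (4 - 1) = 108
f[4,6] = (1034 - 338) / (6 - 4) = 348
f[-1,1,4] = (108 - 8) / (4 - (-1)) = 20
f[1,4,6] = (348 - 108) / (6 - 1) = 48
f[-1,1,4,6] = (48 - 20) / (6 - (-1)) = 4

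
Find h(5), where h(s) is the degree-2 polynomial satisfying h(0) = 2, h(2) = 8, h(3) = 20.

62

Evaluate each Lagrange basis at s = 5:
L_0(5) = (3)·(2)/[(-2)·(-3)] = 1
L_1(5) = (5)·(2)/[(2)·(-1)] = -5
L_2(5) = (5)·(3)/[(3)·(1)] = 5
Sum: 2·(1) + 8·(-5) + 20·(5) = 62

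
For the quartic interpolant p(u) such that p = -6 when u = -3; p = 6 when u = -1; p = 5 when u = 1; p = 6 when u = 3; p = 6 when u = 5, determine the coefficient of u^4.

-3/64

L_0(u) = (u + 1)(u - 1)(u - 3)(u - 5) / [384] = (1/384)u^4 - (1/48)u^3 + (7/192)u^2 + (1/48)u - 5/128
L_1(u) = (u + 3)(u - 1)(u - 3)(u - 5) / [-96] = -(1/96)u^4 + (1/16)u^3 + (1/24)u^2 - (9/16)u + 15/32
L_2(u) = (u + 3)(u + 1)(u - 3)(u - 5) / [64] = (1/64)u^4 - (1/16)u^3 - (7/32)u^2 + (9/16)u + 45/64
L_3(u) = (u + 3)(u + 1)(u - 1)(u - 5) / [-96] = -(1/96)u^4 + (1/48)u^3 + (1/6)u^2 - (1/48)u - 5/32
L_4(u) = (u + 3)(u + 1)(u - 1)(u - 3) / [384] = (1/384)u^4 - (5/192)u^2 + 3/128
p(u) = (-6)·L_0 + 6·L_1 + 5·L_2 + 6·L_3 + 6·L_4
Only the coefficient of u^4 is needed; take it from each L_i and combine:
(-6)·(1/384) + 6·(-1/96) + 5·(1/64) + 6·(-1/96) + 6·(1/384) = -3/64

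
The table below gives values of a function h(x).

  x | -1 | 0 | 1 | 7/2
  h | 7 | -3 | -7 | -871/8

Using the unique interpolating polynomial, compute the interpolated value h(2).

Using Newton's divided-difference form:
h[-1,0] = (-3 - 7) / (0 - (-1)) = -10
h[0,1] = (-7 - (-3)) / (1 - 0) = -4
h[1,7/2] = (-871/8 - (-7)) / (7/2 - 1) = -163/4
h[-1,0,1] = (-4 - (-10)) / (1 - (-1)) = 3
h[0,1,7/2] = (-163/4 - (-4)) / (7/2 - 0) = -21/2
h[-1,0,1,7/2] = (-21/2 - 3) / (7/2 - (-1)) = -3
h(2) = 7 + (-10)·(3) + 3·(3)·(2) + (-3)·(3)·(2)·(1) = -23

-23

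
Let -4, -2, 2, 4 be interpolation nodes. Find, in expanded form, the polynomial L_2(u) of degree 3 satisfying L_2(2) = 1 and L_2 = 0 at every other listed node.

L_2(u) = (u + 4)(u + 2)(u - 4) / [(6)·(4)·(-2)]
       = (u^3 + 2u^2 - 16u - 32) / (-48)

L_2(u) = -(1/48)u^3 - (1/24)u^2 + (1/3)u + 2/3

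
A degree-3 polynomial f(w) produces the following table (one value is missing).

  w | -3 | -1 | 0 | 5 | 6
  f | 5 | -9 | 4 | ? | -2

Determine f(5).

341/9

The 4 known values determine f uniquely (degree ≤ 3).
L_0(5) = (6)·(5)·(-1)/[(-2)·(-3)·(-9)] = 5/9
L_1(5) = (8)·(5)·(-1)/[(2)·(-1)·(-7)] = -20/7
L_2(5) = (8)·(6)·(-1)/[(3)·(1)·(-6)] = 8/3
L_3(5) = (8)·(6)·(5)/[(9)·(7)·(6)] = 40/63
Sum: 5·(5/9) + (-9)·(-20/7) + 4·(8/3) + (-2)·(40/63) = 341/9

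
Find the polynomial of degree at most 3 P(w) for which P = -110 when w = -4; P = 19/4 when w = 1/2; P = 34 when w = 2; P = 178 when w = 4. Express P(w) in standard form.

P(w) = 2w^3 + 2w^2 + 4w + 2

Build the Lagrange basis polynomials:
L_0(w) = (w - 1/2)(w - 2)(w - 4) / [-216] = -(1/216)w^3 + (13/432)w^2 - (11/216)w + 1/54
L_1(w) = (w + 4)(w - 2)(w - 4) / [189/8] = (8/189)w^3 - (16/189)w^2 - (128/189)w + 256/189
L_2(w) = (w + 4)(w - 1/2)(w - 4) / [-18] = -(1/18)w^3 + (1/36)w^2 + (8/9)w - 4/9
L_3(w) = (w + 4)(w - 1/2)(w - 2) / [56] = (1/56)w^3 + (3/112)w^2 - (9/56)w + 1/14
P(w) = (-110)·L_0 + (19/4)·L_1 + 34·L_2 + 178·L_3
  (-110)·L_0(w) = (55/108)w^3 - (715/216)w^2 + (605/108)w - 55/27
  (19/4)·L_1(w) = (38/189)w^3 - (76/189)w^2 - (608/189)w + 1216/189
  34·L_2(w) = -(17/9)w^3 + (17/18)w^2 + (272/9)w - 136/9
  178·L_3(w) = (89/28)w^3 + (267/56)w^2 - (801/28)w + 89/7
Adding term by term: 2w^3 + 2w^2 + 4w + 2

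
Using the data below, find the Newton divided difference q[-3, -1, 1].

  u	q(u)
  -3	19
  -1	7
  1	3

q[-3,-1] = (7 - 19) / (-1 - (-3)) = -6
q[-1,1] = (3 - 7) / (1 - (-1)) = -2
q[-3,-1,1] = (-2 - (-6)) / (1 - (-3)) = 1

1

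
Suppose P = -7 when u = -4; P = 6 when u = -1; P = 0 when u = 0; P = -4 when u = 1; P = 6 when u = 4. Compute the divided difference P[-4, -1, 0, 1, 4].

-11/160

P[-4,-1] = (6 - (-7)) / (-1 - (-4)) = 13/3
P[-1,0] = (0 - 6) / (0 - (-1)) = -6
P[0,1] = (-4 - 0) / (1 - 0) = -4
P[1,4] = (6 - (-4)) / (4 - 1) = 10/3
P[-4,-1,0] = (-6 - 13/3) / (0 - (-4)) = -31/12
P[-1,0,1] = (-4 - (-6)) / (1 - (-1)) = 1
P[0,1,4] = (10/3 - (-4)) / (4 - 0) = 11/6
P[-4,-1,0,1] = (1 - (-31/12)) / (1 - (-4)) = 43/60
P[-1,0,1,4] = (11/6 - 1) / (4 - (-1)) = 1/6
P[-4,-1,0,1,4] = (1/6 - 43/60) / (4 - (-4)) = -11/160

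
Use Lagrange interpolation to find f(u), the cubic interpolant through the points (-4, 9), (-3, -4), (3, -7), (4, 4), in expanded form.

f(u) = -(1/56)u^3 + (12/7)u^2 - (19/56)u - 293/14

L_0(u) = (u + 3)(u - 3)(u - 4) / [-56] = -(1/56)u^3 + (1/14)u^2 + (9/56)u - 9/14
L_1(u) = (u + 4)(u - 3)(u - 4) / [42] = (1/42)u^3 - (1/14)u^2 - (8/21)u + 8/7
L_2(u) = (u + 4)(u + 3)(u - 4) / [-42] = -(1/42)u^3 - (1/14)u^2 + (8/21)u + 8/7
L_3(u) = (u + 4)(u + 3)(u - 3) / [56] = (1/56)u^3 + (1/14)u^2 - (9/56)u - 9/14
f(u) = 9·L_0 + (-4)·L_1 + (-7)·L_2 + 4·L_3
  9·L_0(u) = -(9/56)u^3 + (9/14)u^2 + (81/56)u - 81/14
  (-4)·L_1(u) = -(2/21)u^3 + (2/7)u^2 + (32/21)u - 32/7
  (-7)·L_2(u) = (1/6)u^3 + (1/2)u^2 - (8/3)u - 8
  4·L_3(u) = (1/14)u^3 + (2/7)u^2 - (9/14)u - 18/7
Adding term by term: -(1/56)u^3 + (12/7)u^2 - (19/56)u - 293/14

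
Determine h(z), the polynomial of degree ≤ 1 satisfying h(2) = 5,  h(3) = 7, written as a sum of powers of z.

Build the Lagrange basis polynomials:
L_0(z) = (z - 3) / [-1] = -z + 3
L_1(z) = (z - 2) / [1] = z - 2
h(z) = 5·L_0 + 7·L_1
  5·L_0(z) = -5z + 15
  7·L_1(z) = 7z - 14
Adding term by term: 2z + 1

h(z) = 2z + 1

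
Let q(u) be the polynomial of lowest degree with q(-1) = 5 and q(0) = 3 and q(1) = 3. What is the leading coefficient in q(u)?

The leading coefficient equals the top divided difference q[-1,0,1].
q[-1,0] = (3 - 5) / (0 - (-1)) = -2
q[0,1] = (3 - 3) / (1 - 0) = 0
q[-1,0,1] = (0 - (-2)) / (1 - (-1)) = 1

1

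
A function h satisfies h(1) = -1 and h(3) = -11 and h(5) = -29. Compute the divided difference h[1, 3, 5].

-1

h[1,3] = (-11 - (-1)) / (3 - 1) = -5
h[3,5] = (-29 - (-11)) / (5 - 3) = -9
h[1,3,5] = (-9 - (-5)) / (5 - 1) = -1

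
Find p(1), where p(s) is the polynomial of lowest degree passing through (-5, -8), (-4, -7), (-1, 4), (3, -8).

41/7

Evaluate each Lagrange basis at s = 1:
L_0(1) = (5)·(2)·(-2)/[(-1)·(-4)·(-8)] = 5/8
L_1(1) = (6)·(2)·(-2)/[(1)·(-3)·(-7)] = -8/7
L_2(1) = (6)·(5)·(-2)/[(4)·(3)·(-4)] = 5/4
L_3(1) = (6)·(5)·(2)/[(8)·(7)·(4)] = 15/56
Sum: (-8)·(5/8) + (-7)·(-8/7) + 4·(5/4) + (-8)·(15/56) = 41/7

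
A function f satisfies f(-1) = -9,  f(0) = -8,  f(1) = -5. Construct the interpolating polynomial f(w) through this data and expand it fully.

f(w) = w^2 + 2w - 8

L_0(w) = w(w - 1) / [2] = (1/2)w^2 - (1/2)w
L_1(w) = (w + 1)(w - 1) / [-1] = -w^2 + 1
L_2(w) = (w + 1)w / [2] = (1/2)w^2 + (1/2)w
f(w) = (-9)·L_0 + (-8)·L_1 + (-5)·L_2
  (-9)·L_0(w) = -(9/2)w^2 + (9/2)w
  (-8)·L_1(w) = 8w^2 - 8
  (-5)·L_2(w) = -(5/2)w^2 - (5/2)w
Adding term by term: w^2 + 2w - 8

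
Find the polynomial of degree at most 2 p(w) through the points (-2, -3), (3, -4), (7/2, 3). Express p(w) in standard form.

Newton's divided differences:
p[-2,3] = (-4 - (-3)) / (3 - (-2)) = -1/5
p[3,7/2] = (3 - (-4)) / (7/2 - 3) = 14
p[-2,3,7/2] = (14 - (-1/5)) / (7/2 - (-2)) = 142/55
p(w) = -3 + (-1/5)·(w + 2) + (142/55)·(w + 2)(w - 3)
Expanding: p(w) = (142/55)w^2 - (153/55)w - 1039/55

p(w) = (142/55)w^2 - (153/55)w - 1039/55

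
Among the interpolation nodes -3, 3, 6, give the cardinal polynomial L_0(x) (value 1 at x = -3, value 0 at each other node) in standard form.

L_0(x) = (1/54)x^2 - (1/6)x + 1/3

L_0(x) = (x - 3)(x - 6) / [(-6)·(-9)]
       = (x^2 - 9x + 18) / (54)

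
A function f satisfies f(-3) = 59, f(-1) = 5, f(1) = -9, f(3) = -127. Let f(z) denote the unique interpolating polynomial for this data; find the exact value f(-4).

Evaluate each Lagrange basis at z = -4:
L_0(-4) = (-3)·(-5)·(-7)/[(-2)·(-4)·(-6)] = 35/16
L_1(-4) = (-1)·(-5)·(-7)/[(2)·(-2)·(-4)] = -35/16
L_2(-4) = (-1)·(-3)·(-7)/[(4)·(2)·(-2)] = 21/16
L_3(-4) = (-1)·(-3)·(-5)/[(6)·(4)·(2)] = -5/16
Sum: 59·(35/16) + 5·(-35/16) + (-9)·(21/16) + (-127)·(-5/16) = 146

146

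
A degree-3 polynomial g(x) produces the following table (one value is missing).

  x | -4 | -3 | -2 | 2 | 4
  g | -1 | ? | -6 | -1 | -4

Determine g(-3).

The 4 known values determine g uniquely (degree ≤ 3).
L_0(-3) = (-1)·(-5)·(-7)/[(-2)·(-6)·(-8)] = 35/96
L_1(-3) = (1)·(-5)·(-7)/[(2)·(-4)·(-6)] = 35/48
L_2(-3) = (1)·(-1)·(-7)/[(6)·(4)·(-2)] = -7/48
L_3(-3) = (1)·(-1)·(-5)/[(8)·(6)·(2)] = 5/96
Sum: (-1)·(35/96) + (-6)·(35/48) + (-1)·(-7/48) + (-4)·(5/96) = -461/96

-461/96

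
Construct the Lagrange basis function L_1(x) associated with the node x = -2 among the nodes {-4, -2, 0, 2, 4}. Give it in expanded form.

L_1(x) = (x + 4)x(x - 2)(x - 4) / [(2)·(-2)·(-4)·(-6)]
       = (x^4 - 2x^3 - 16x^2 + 32x) / (-96)

L_1(x) = -(1/96)x^4 + (1/48)x^3 + (1/6)x^2 - (1/3)x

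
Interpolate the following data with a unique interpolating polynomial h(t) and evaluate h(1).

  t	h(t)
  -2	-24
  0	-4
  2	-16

L_0(1) = (1)·(-1)/[(-2)·(-4)] = -1/8
L_1(1) = (3)·(-1)/[(2)·(-2)] = 3/4
L_2(1) = (3)·(1)/[(4)·(2)] = 3/8
Sum: (-24)·(-1/8) + (-4)·(3/4) + (-16)·(3/8) = -6

-6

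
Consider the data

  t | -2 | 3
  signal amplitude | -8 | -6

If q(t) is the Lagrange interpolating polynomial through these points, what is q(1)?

-34/5

Evaluate each Lagrange basis at t = 1:
L_0(1) = (-2)/[(-5)] = 2/5
L_1(1) = (3)/[(5)] = 3/5
Sum: (-8)·(2/5) + (-6)·(3/5) = -34/5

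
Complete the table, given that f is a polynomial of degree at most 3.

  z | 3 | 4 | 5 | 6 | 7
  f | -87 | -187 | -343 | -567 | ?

-871

The 4 known values determine f uniquely (degree ≤ 3).
Evaluate each Lagrange basis at z = 7:
L_0(7) = (3)·(2)·(1)/[(-1)·(-2)·(-3)] = -1
L_1(7) = (4)·(2)·(1)/[(1)·(-1)·(-2)] = 4
L_2(7) = (4)·(3)·(1)/[(2)·(1)·(-1)] = -6
L_3(7) = (4)·(3)·(2)/[(3)·(2)·(1)] = 4
Sum: (-87)·(-1) + (-187)·(4) + (-343)·(-6) + (-567)·(4) = -871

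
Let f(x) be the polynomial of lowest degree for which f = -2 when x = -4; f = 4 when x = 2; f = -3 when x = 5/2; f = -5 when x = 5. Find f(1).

Evaluate each Lagrange basis at x = 1:
L_0(1) = (-1)·(-3/2)·(-4)/[(-6)·(-13/2)·(-9)] = 2/117
L_1(1) = (5)·(-3/2)·(-4)/[(6)·(-1/2)·(-3)] = 10/3
L_2(1) = (5)·(-1)·(-4)/[(13/2)·(1/2)·(-5/2)] = -32/13
L_3(1) = (5)·(-1)·(-3/2)/[(9)·(3)·(5/2)] = 1/9
Sum: (-2)·(2/117) + 4·(10/3) + (-3)·(-32/13) + (-5)·(1/9) = 785/39

785/39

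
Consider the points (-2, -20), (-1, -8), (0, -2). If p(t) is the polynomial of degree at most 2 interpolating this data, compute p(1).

-2

Using Newton's divided-difference form:
p[-2,-1] = (-8 - (-20)) / (-1 - (-2)) = 12
p[-1,0] = (-2 - (-8)) / (0 - (-1)) = 6
p[-2,-1,0] = (6 - 12) / (0 - (-2)) = -3
p(1) = -20 + 12·(3) + (-3)·(3)·(2) = -2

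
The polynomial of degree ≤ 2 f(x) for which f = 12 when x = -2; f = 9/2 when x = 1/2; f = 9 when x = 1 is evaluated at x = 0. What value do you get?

Evaluate each Lagrange basis at x = 0:
L_0(0) = (-1/2)·(-1)/[(-5/2)·(-3)] = 1/15
L_1(0) = (2)·(-1)/[(5/2)·(-1/2)] = 8/5
L_2(0) = (2)·(-1/2)/[(3)·(1/2)] = -2/3
Sum: 12·(1/15) + 9/2·(8/5) + 9·(-2/3) = 2

2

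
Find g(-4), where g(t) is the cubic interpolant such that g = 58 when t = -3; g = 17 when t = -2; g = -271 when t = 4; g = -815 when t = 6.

145

Evaluate each Lagrange basis at t = -4:
L_0(-4) = (-2)·(-8)·(-10)/[(-1)·(-7)·(-9)] = 160/63
L_1(-4) = (-1)·(-8)·(-10)/[(1)·(-6)·(-8)] = -5/3
L_2(-4) = (-1)·(-2)·(-10)/[(7)·(6)·(-2)] = 5/21
L_3(-4) = (-1)·(-2)·(-8)/[(9)·(8)·(2)] = -1/9
Sum: 58·(160/63) + 17·(-5/3) + (-271)·(5/21) + (-815)·(-1/9) = 145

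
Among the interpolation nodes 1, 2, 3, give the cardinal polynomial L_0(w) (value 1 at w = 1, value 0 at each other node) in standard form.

L_0(w) = (1/2)w^2 - (5/2)w + 3

L_0(w) = (w - 2)(w - 3) / [(-1)·(-2)]
       = (w^2 - 5w + 6) / (2)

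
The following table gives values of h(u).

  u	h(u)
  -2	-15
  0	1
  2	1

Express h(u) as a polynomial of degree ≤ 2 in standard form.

Newton's divided differences:
h[-2,0] = (1 - (-15)) / (0 - (-2)) = 8
h[0,2] = (1 - 1) / (2 - 0) = 0
h[-2,0,2] = (0 - 8) / (2 - (-2)) = -2
h(u) = -15 + 8·(u + 2) + (-2)·(u + 2)u
Expanding: h(u) = -2u^2 + 4u + 1

h(u) = -2u^2 + 4u + 1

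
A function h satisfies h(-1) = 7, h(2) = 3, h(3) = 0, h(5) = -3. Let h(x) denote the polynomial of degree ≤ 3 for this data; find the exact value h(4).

Evaluate each Lagrange basis at x = 4:
L_0(4) = (2)·(1)·(-1)/[(-3)·(-4)·(-6)] = 1/36
L_1(4) = (5)·(1)·(-1)/[(3)·(-1)·(-3)] = -5/9
L_2(4) = (5)·(2)·(-1)/[(4)·(1)·(-2)] = 5/4
L_3(4) = (5)·(2)·(1)/[(6)·(3)·(2)] = 5/18
Sum: 7·(1/36) + 3·(-5/9) + 0 + (-3)·(5/18) = -83/36

-83/36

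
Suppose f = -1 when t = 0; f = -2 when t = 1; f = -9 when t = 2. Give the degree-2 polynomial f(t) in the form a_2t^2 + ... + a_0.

Newton's divided differences:
f[0,1] = (-2 - (-1)) / (1 - 0) = -1
f[1,2] = (-9 - (-2)) / (2 - 1) = -7
f[0,1,2] = (-7 - (-1)) / (2 - 0) = -3
f(t) = -1 + (-1)·t + (-3)·t(t - 1)
Expanding: f(t) = -3t^2 + 2t - 1

f(t) = -3t^2 + 2t - 1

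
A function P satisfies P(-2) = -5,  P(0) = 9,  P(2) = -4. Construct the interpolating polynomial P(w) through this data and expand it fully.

Build the Lagrange basis polynomials:
L_0(w) = w(w - 2) / [8] = (1/8)w^2 - (1/4)w
L_1(w) = (w + 2)(w - 2) / [-4] = -(1/4)w^2 + 1
L_2(w) = (w + 2)w / [8] = (1/8)w^2 + (1/4)w
P(w) = (-5)·L_0 + 9·L_1 + (-4)·L_2
  (-5)·L_0(w) = -(5/8)w^2 + (5/4)w
  9·L_1(w) = -(9/4)w^2 + 9
  (-4)·L_2(w) = -(1/2)w^2 - w
Adding term by term: -(27/8)w^2 + (1/4)w + 9

P(w) = -(27/8)w^2 + (1/4)w + 9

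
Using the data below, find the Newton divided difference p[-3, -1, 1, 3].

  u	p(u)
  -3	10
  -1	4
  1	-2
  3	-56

p[-3,-1] = (4 - 10) / (-1 - (-3)) = -3
p[-1,1] = (-2 - 4) / (1 - (-1)) = -3
p[1,3] = (-56 - (-2)) / (3 - 1) = -27
p[-3,-1,1] = (-3 - (-3)) / (1 - (-3)) = 0
p[-1,1,3] = (-27 - (-3)) / (3 - (-1)) = -6
p[-3,-1,1,3] = (-6 - 0) / (3 - (-3)) = -1

-1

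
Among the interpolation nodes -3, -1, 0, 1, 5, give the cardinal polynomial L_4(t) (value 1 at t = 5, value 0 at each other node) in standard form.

L_4(t) = (t + 3)(t + 1)t(t - 1) / [(8)·(6)·(5)·(4)]
       = (t^4 + 3t^3 - t^2 - 3t) / (960)

L_4(t) = (1/960)t^4 + (1/320)t^3 - (1/960)t^2 - (1/320)t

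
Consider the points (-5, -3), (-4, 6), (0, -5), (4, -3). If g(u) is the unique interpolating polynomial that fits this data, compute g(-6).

Evaluate each Lagrange basis at u = -6:
L_0(-6) = (-2)·(-6)·(-10)/[(-1)·(-5)·(-9)] = 8/3
L_1(-6) = (-1)·(-6)·(-10)/[(1)·(-4)·(-8)] = -15/8
L_2(-6) = (-1)·(-2)·(-10)/[(5)·(4)·(-4)] = 1/4
L_3(-6) = (-1)·(-2)·(-6)/[(9)·(8)·(4)] = -1/24
Sum: (-3)·(8/3) + 6·(-15/8) + (-5)·(1/4) + (-3)·(-1/24) = -163/8

-163/8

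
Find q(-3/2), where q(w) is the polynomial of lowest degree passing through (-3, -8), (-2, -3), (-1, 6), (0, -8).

Evaluate each Lagrange basis at w = -3/2:
L_0(-3/2) = (1/2)·(-1/2)·(-3/2)/[(-1)·(-2)·(-3)] = -1/16
L_1(-3/2) = (3/2)·(-1/2)·(-3/2)/[(1)·(-1)·(-2)] = 9/16
L_2(-3/2) = (3/2)·(1/2)·(-3/2)/[(2)·(1)·(-1)] = 9/16
L_3(-3/2) = (3/2)·(1/2)·(-1/2)/[(3)·(2)·(1)] = -1/16
Sum: (-8)·(-1/16) + (-3)·(9/16) + 6·(9/16) + (-8)·(-1/16) = 43/16

43/16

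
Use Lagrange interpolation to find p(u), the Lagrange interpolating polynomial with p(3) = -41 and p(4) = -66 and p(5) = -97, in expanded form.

p(u) = -3u^2 - 4u - 2

Build the Lagrange basis polynomials:
L_0(u) = (u - 4)(u - 5) / [2] = (1/2)u^2 - (9/2)u + 10
L_1(u) = (u - 3)(u - 5) / [-1] = -u^2 + 8u - 15
L_2(u) = (u - 3)(u - 4) / [2] = (1/2)u^2 - (7/2)u + 6
p(u) = (-41)·L_0 + (-66)·L_1 + (-97)·L_2
  (-41)·L_0(u) = -(41/2)u^2 + (369/2)u - 410
  (-66)·L_1(u) = 66u^2 - 528u + 990
  (-97)·L_2(u) = -(97/2)u^2 + (679/2)u - 582
Adding term by term: -3u^2 - 4u - 2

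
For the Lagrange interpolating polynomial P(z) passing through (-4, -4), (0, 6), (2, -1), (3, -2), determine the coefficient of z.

-151/42

L_0(z) = z(z - 2)(z - 3) / [-168] = -(1/168)z^3 + (5/168)z^2 - (1/28)z
L_1(z) = (z + 4)(z - 2)(z - 3) / [24] = (1/24)z^3 - (1/24)z^2 - (7/12)z + 1
L_2(z) = (z + 4)z(z - 3) / [-12] = -(1/12)z^3 - (1/12)z^2 + z
L_3(z) = (z + 4)z(z - 2) / [21] = (1/21)z^3 + (2/21)z^2 - (8/21)z
P(z) = (-4)·L_0 + 6·L_1 + (-1)·L_2 + (-2)·L_3
Only the coefficient of z is needed; take it from each L_i and combine:
(-4)·(-1/28) + 6·(-7/12) + (-1)·(1) + (-2)·(-8/21) = -151/42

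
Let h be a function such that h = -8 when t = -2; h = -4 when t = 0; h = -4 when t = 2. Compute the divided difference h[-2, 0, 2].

h[-2,0] = (-4 - (-8)) / (0 - (-2)) = 2
h[0,2] = (-4 - (-4)) / (2 - 0) = 0
h[-2,0,2] = (0 - 2) / (2 - (-2)) = -1/2

-1/2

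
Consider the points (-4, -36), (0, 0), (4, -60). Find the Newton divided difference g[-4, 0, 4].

g[-4,0] = (0 - (-36)) / (0 - (-4)) = 9
g[0,4] = (-60 - 0) / (4 - 0) = -15
g[-4,0,4] = (-15 - 9) / (4 - (-4)) = -3

-3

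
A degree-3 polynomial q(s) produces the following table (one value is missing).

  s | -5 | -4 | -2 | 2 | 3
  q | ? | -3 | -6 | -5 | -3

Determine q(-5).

-4/5

The 4 known values determine q uniquely (degree ≤ 3).
Evaluate each Lagrange basis at s = -5:
L_0(-5) = (-3)·(-7)·(-8)/[(-2)·(-6)·(-7)] = 2
L_1(-5) = (-1)·(-7)·(-8)/[(2)·(-4)·(-5)] = -7/5
L_2(-5) = (-1)·(-3)·(-8)/[(6)·(4)·(-1)] = 1
L_3(-5) = (-1)·(-3)·(-7)/[(7)·(5)·(1)] = -3/5
Sum: (-3)·(2) + (-6)·(-7/5) + (-5)·(1) + (-3)·(-3/5) = -4/5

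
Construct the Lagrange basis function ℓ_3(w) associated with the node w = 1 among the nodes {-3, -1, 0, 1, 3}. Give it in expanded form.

ℓ_3(w) = -(1/16)w^4 - (1/16)w^3 + (9/16)w^2 + (9/16)w

ℓ_3(w) = (w + 3)(w + 1)w(w - 3) / [(4)·(2)·(1)·(-2)]
       = (w^4 + w^3 - 9w^2 - 9w) / (-16)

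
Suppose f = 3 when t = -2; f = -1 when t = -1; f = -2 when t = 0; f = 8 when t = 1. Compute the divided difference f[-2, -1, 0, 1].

f[-2,-1] = (-1 - 3) / (-1 - (-2)) = -4
f[-1,0] = (-2 - (-1)) / (0 - (-1)) = -1
f[0,1] = (8 - (-2)) / (1 - 0) = 10
f[-2,-1,0] = (-1 - (-4)) / (0 - (-2)) = 3/2
f[-1,0,1] = (10 - (-1)) / (1 - (-1)) = 11/2
f[-2,-1,0,1] = (11/2 - 3/2) / (1 - (-2)) = 4/3

4/3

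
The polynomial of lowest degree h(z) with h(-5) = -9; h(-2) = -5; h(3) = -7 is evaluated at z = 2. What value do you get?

Using Newton's divided-difference form:
h[-5,-2] = (-5 - (-9)) / (-2 - (-5)) = 4/3
h[-2,3] = (-7 - (-5)) / (3 - (-2)) = -2/5
h[-5,-2,3] = (-2/5 - 4/3) / (3 - (-5)) = -13/60
h(2) = -9 + (4/3)·(7) + (-13/60)·(7)·(4) = -86/15

-86/15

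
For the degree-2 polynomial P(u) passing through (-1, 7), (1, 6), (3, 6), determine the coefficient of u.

Build the Lagrange basis polynomials:
L_0(u) = (u - 1)(u - 3) / [8] = (1/8)u^2 - (1/2)u + 3/8
L_1(u) = (u + 1)(u - 3) / [-4] = -(1/4)u^2 + (1/2)u + 3/4
L_2(u) = (u + 1)(u - 1) / [8] = (1/8)u^2 - 1/8
P(u) = 7·L_0 + 6·L_1 + 6·L_2
Only the coefficient of u is needed; take it from each L_i and combine:
7·(-1/2) + 6·(1/2) + 6·(0) = -1/2

-1/2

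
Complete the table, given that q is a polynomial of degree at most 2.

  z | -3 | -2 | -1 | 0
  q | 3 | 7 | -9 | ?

-45

The 3 known values determine q uniquely (degree ≤ 2).
Evaluate each Lagrange basis at z = 0:
L_0(0) = (2)·(1)/[(-1)·(-2)] = 1
L_1(0) = (3)·(1)/[(1)·(-1)] = -3
L_2(0) = (3)·(2)/[(2)·(1)] = 3
Sum: 3·(1) + 7·(-3) + (-9)·(3) = -45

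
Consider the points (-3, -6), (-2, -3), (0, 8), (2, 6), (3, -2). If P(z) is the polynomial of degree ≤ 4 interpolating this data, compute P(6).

-153/5

Using Newton's divided-difference form:
P[-3,-2] = (-3 - (-6)) / (-2 - (-3)) = 3
P[-2,0] = (8 - (-3)) / (0 - (-2)) = 11/2
P[0,2] = (6 - 8) / (2 - 0) = -1
P[2,3] = (-2 - 6) / (3 - 2) = -8
P[-3,-2,0] = (11/2 - 3) / (0 - (-3)) = 5/6
P[-2,0,2] = (-1 - 11/2) / (2 - (-2)) = -13/8
P[0,2,3] = (-8 - (-1)) / (3 - 0) = -7/3
P[-3,-2,0,2] = (-13/8 - 5/6) / (2 - (-3)) = -59/120
P[-2,0,2,3] = (-7/3 - (-13/8)) / (3 - (-2)) = -17/120
P[-3,-2,0,2,3] = (-17/120 - (-59/120)) / (3 - (-3)) = 7/120
P(6) = -6 + 3·(9) + (5/6)·(9)·(8) + (-59/120)·(9)·(8)·(6) + (7/120)·(9)·(8)·(6)·(4) = -153/5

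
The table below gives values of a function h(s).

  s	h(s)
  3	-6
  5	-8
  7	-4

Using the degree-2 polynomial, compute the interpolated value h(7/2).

Evaluate each Lagrange basis at s = 7/2:
L_0(7/2) = (-3/2)·(-7/2)/[(-2)·(-4)] = 21/32
L_1(7/2) = (1/2)·(-7/2)/[(2)·(-2)] = 7/16
L_2(7/2) = (1/2)·(-3/2)/[(4)·(2)] = -3/32
Sum: (-6)·(21/32) + (-8)·(7/16) + (-4)·(-3/32) = -113/16

-113/16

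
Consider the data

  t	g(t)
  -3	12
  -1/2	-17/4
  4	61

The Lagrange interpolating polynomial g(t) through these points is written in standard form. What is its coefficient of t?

4

Build the Lagrange basis polynomials:
L_0(t) = (t + 1/2)(t - 4) / [35/2] = (2/35)t^2 - (1/5)t - 4/35
L_1(t) = (t + 3)(t - 4) / [-45/4] = -(4/45)t^2 + (4/45)t + 16/15
L_2(t) = (t + 3)(t + 1/2) / [63/2] = (2/63)t^2 + (1/9)t + 1/21
g(t) = 12·L_0 + (-17/4)·L_1 + 61·L_2
Only the coefficient of t is needed; take it from each L_i and combine:
12·(-1/5) + (-17/4)·(4/45) + 61·(1/9) = 4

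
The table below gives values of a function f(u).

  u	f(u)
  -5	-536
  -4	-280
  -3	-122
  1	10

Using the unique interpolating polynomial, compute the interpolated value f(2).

Using Newton's divided-difference form:
f[-5,-4] = (-280 - (-536)) / (-4 - (-5)) = 256
f[-4,-3] = (-122 - (-280)) / (-3 - (-4)) = 158
f[-3,1] = (10 - (-122)) / (1 - (-3)) = 33
f[-5,-4,-3] = (158 - 256) / (-3 - (-5)) = -49
f[-4,-3,1] = (33 - 158) / (1 - (-4)) = -25
f[-5,-4,-3,1] = (-25 - (-49)) / (1 - (-5)) = 4
f(2) = -536 + 256·(7) + (-49)·(7)·(6) + 4·(7)·(6)·(5) = 38

38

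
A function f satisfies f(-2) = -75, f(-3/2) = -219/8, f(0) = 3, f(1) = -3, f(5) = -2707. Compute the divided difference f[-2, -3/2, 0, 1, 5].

f[-2,-3/2] = (-219/8 - (-75)) / (-3/2 - (-2)) = 381/4
f[-3/2,0] = (3 - (-219/8)) / (0 - (-3/2)) = 81/4
f[0,1] = (-3 - 3) / (1 - 0) = -6
f[1,5] = (-2707 - (-3)) / (5 - 1) = -676
f[-2,-3/2,0] = (81/4 - 381/4) / (0 - (-2)) = -75/2
f[-3/2,0,1] = (-6 - 81/4) / (1 - (-3/2)) = -21/2
f[0,1,5] = (-676 - (-6)) / (5 - 0) = -134
f[-2,-3/2,0,1] = (-21/2 - (-75/2)) / (1 - (-2)) = 9
f[-3/2,0,1,5] = (-134 - (-21/2)) / (5 - (-3/2)) = -19
f[-2,-3/2,0,1,5] = (-19 - 9) / (5 - (-2)) = -4

-4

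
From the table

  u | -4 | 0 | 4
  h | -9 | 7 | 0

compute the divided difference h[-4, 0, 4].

h[-4,0] = (7 - (-9)) / (0 - (-4)) = 4
h[0,4] = (0 - 7) / (4 - 0) = -7/4
h[-4,0,4] = (-7/4 - 4) / (4 - (-4)) = -23/32

-23/32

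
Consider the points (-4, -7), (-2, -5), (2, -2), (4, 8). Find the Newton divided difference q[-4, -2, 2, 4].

q[-4,-2] = (-5 - (-7)) / (-2 - (-4)) = 1
q[-2,2] = (-2 - (-5)) / (2 - (-2)) = 3/4
q[2,4] = (8 - (-2)) / (4 - 2) = 5
q[-4,-2,2] = (3/4 - 1) / (2 - (-4)) = -1/24
q[-2,2,4] = (5 - 3/4) / (4 - (-2)) = 17/24
q[-4,-2,2,4] = (17/24 - (-1/24)) / (4 - (-4)) = 3/32

3/32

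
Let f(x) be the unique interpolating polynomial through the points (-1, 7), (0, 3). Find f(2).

L_0(2) = (2)/[(-1)] = -2
L_1(2) = (3)/[(1)] = 3
Sum: 7·(-2) + 3·(3) = -5

-5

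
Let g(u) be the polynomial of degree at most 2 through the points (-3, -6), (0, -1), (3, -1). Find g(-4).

L_0(-4) = (-4)·(-7)/[(-3)·(-6)] = 14/9
L_1(-4) = (-1)·(-7)/[(3)·(-3)] = -7/9
L_2(-4) = (-1)·(-4)/[(6)·(3)] = 2/9
Sum: (-6)·(14/9) + (-1)·(-7/9) + (-1)·(2/9) = -79/9

-79/9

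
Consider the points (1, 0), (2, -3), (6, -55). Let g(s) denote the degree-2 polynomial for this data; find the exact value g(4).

-21

L_0(4) = (2)·(-2)/[(-1)·(-5)] = -4/5
L_1(4) = (3)·(-2)/[(1)·(-4)] = 3/2
L_2(4) = (3)·(2)/[(5)·(4)] = 3/10
Sum: 0 + (-3)·(3/2) + (-55)·(3/10) = -21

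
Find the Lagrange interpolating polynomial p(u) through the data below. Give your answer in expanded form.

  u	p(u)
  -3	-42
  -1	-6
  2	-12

p(u) = -4u^2 + 2u

Build the Lagrange basis polynomials:
L_0(u) = (u + 1)(u - 2) / [10] = (1/10)u^2 - (1/10)u - 1/5
L_1(u) = (u + 3)(u - 2) / [-6] = -(1/6)u^2 - (1/6)u + 1
L_2(u) = (u + 3)(u + 1) / [15] = (1/15)u^2 + (4/15)u + 1/5
p(u) = (-42)·L_0 + (-6)·L_1 + (-12)·L_2
  (-42)·L_0(u) = -(21/5)u^2 + (21/5)u + 42/5
  (-6)·L_1(u) = u^2 + u - 6
  (-12)·L_2(u) = -(4/5)u^2 - (16/5)u - 12/5
Adding term by term: -4u^2 + 2u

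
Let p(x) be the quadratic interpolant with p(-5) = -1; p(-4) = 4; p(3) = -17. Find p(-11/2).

-17/4

L_0(-11/2) = (-3/2)·(-17/2)/[(-1)·(-8)] = 51/32
L_1(-11/2) = (-1/2)·(-17/2)/[(1)·(-7)] = -17/28
L_2(-11/2) = (-1/2)·(-3/2)/[(8)·(7)] = 3/224
Sum: (-1)·(51/32) + 4·(-17/28) + (-17)·(3/224) = -17/4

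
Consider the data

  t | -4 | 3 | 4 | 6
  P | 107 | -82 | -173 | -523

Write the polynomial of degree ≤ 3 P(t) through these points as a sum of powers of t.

P(t) = -2t^3 - 2t^2 - 3t - 1

Build the Lagrange basis polynomials:
L_0(t) = (t - 3)(t - 4)(t - 6) / [-560] = -(1/560)t^3 + (13/560)t^2 - (27/280)t + 9/70
L_1(t) = (t + 4)(t - 4)(t - 6) / [21] = (1/21)t^3 - (2/7)t^2 - (16/21)t + 32/7
L_2(t) = (t + 4)(t - 3)(t - 6) / [-16] = -(1/16)t^3 + (5/16)t^2 + (9/8)t - 9/2
L_3(t) = (t + 4)(t - 3)(t - 4) / [60] = (1/60)t^3 - (1/20)t^2 - (4/15)t + 4/5
P(t) = 107·L_0 + (-82)·L_1 + (-173)·L_2 + (-523)·L_3
  107·L_0(t) = -(107/560)t^3 + (1391/560)t^2 - (2889/280)t + 963/70
  (-82)·L_1(t) = -(82/21)t^3 + (164/7)t^2 + (1312/21)t - 2624/7
  (-173)·L_2(t) = (173/16)t^3 - (865/16)t^2 - (1557/8)t + 1557/2
  (-523)·L_3(t) = -(523/60)t^3 + (523/20)t^2 + (2092/15)t - 2092/5
Adding term by term: -2t^3 - 2t^2 - 3t - 1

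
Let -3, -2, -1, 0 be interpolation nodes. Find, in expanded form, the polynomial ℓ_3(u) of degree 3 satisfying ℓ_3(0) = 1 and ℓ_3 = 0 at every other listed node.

ℓ_3(u) = (1/6)u^3 + u^2 + (11/6)u + 1

ℓ_3(u) = (u + 3)(u + 2)(u + 1) / [(3)·(2)·(1)]
       = (u^3 + 6u^2 + 11u + 6) / (6)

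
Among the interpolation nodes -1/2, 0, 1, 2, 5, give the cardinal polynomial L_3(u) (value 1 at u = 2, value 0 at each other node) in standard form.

L_3(u) = -(1/15)u^4 + (11/30)u^3 - (2/15)u^2 - (1/6)u

L_3(u) = (u + 1/2)u(u - 1)(u - 5) / [(5/2)·(2)·(1)·(-3)]
       = (u^4 - (11/2)u^3 + 2u^2 + (5/2)u) / (-15)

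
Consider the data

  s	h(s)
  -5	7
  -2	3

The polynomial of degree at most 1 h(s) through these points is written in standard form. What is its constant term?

L_0(s) = (s + 2) / [-3] = -(1/3)s - 2/3
L_1(s) = (s + 5) / [3] = (1/3)s + 5/3
h(s) = 7·L_0 + 3·L_1
Only the constant term is needed; take it from each L_i and combine:
7·(-2/3) + 3·(5/3) = 1/3

1/3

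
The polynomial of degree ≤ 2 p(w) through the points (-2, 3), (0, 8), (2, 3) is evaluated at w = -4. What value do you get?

-12

Evaluate each Lagrange basis at w = -4:
L_0(-4) = (-4)·(-6)/[(-2)·(-4)] = 3
L_1(-4) = (-2)·(-6)/[(2)·(-2)] = -3
L_2(-4) = (-2)·(-4)/[(4)·(2)] = 1
Sum: 3·(3) + 8·(-3) + 3·(1) = -12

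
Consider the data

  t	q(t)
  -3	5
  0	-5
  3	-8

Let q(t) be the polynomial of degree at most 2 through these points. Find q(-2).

Evaluate each Lagrange basis at t = -2:
L_0(-2) = (-2)·(-5)/[(-3)·(-6)] = 5/9
L_1(-2) = (1)·(-5)/[(3)·(-3)] = 5/9
L_2(-2) = (1)·(-2)/[(6)·(3)] = -1/9
Sum: 5·(5/9) + (-5)·(5/9) + (-8)·(-1/9) = 8/9

8/9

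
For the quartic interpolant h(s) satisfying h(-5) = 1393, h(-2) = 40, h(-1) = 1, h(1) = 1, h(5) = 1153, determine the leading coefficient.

L_0(s) = (s + 2)(s + 1)(s - 1)(s - 5) / [720] = (1/720)s^4 - (1/240)s^3 - (11/720)s^2 + (1/240)s + 1/72
L_1(s) = (s + 5)(s + 1)(s - 1)(s - 5) / [-63] = -(1/63)s^4 + (26/63)s^2 - 25/63
L_2(s) = (s + 5)(s + 2)(s - 1)(s - 5) / [48] = (1/48)s^4 + (1/48)s^3 - (9/16)s^2 - (25/48)s + 25/24
L_3(s) = (s + 5)(s + 2)(s + 1)(s - 5) / [-144] = -(1/144)s^4 - (1/48)s^3 + (23/144)s^2 + (25/48)s + 25/72
L_4(s) = (s + 5)(s + 2)(s + 1)(s - 1) / [1680] = (1/1680)s^4 + (1/240)s^3 + (3/560)s^2 - (1/240)s - 1/168
h(s) = 1393·L_0 + 40·L_1 + 1·L_2 + 1·L_3 + 1153·L_4
Only the coefficient of s^4 is needed; take it from each L_i and combine:
1393·(1/720) + 40·(-1/63) + 1·(1/48) + 1·(-1/144) + 1153·(1/1680) = 2

2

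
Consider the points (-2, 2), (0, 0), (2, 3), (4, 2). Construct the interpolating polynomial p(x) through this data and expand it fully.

p(x) = -(3/16)x^3 + (5/8)x^2 + x

L_0(x) = x(x - 2)(x - 4) / [-48] = -(1/48)x^3 + (1/8)x^2 - (1/6)x
L_1(x) = (x + 2)(x - 2)(x - 4) / [16] = (1/16)x^3 - (1/4)x^2 - (1/4)x + 1
L_2(x) = (x + 2)x(x - 4) / [-16] = -(1/16)x^3 + (1/8)x^2 + (1/2)x
L_3(x) = (x + 2)x(x - 2) / [48] = (1/48)x^3 - (1/12)x
p(x) = 2·L_0 + 0·L_1 + 3·L_2 + 2·L_3
  2·L_0(x) = -(1/24)x^3 + (1/4)x^2 - (1/3)x
  0·L_1(x) = 0
  3·L_2(x) = -(3/16)x^3 + (3/8)x^2 + (3/2)x
  2·L_3(x) = (1/24)x^3 - (1/6)x
Adding term by term: -(3/16)x^3 + (5/8)x^2 + x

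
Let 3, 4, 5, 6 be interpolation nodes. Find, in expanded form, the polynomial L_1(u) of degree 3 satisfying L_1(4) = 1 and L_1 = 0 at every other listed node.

L_1(u) = (u - 3)(u - 5)(u - 6) / [(1)·(-1)·(-2)]
       = (u^3 - 14u^2 + 63u - 90) / (2)

L_1(u) = (1/2)u^3 - 7u^2 + (63/2)u - 45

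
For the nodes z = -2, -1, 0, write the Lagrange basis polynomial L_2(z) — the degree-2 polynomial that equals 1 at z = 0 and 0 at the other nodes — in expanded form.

L_2(z) = (z + 2)(z + 1) / [(2)·(1)]
       = (z^2 + 3z + 2) / (2)

L_2(z) = (1/2)z^2 + (3/2)z + 1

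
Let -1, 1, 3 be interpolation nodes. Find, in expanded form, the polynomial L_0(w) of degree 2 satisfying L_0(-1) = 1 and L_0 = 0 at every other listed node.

L_0(w) = (w - 1)(w - 3) / [(-2)·(-4)]
       = (w^2 - 4w + 3) / (8)

L_0(w) = (1/8)w^2 - (1/2)w + 3/8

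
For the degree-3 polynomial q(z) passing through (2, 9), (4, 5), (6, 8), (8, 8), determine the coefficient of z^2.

27/8

L_0(z) = (z - 4)(z - 6)(z - 8) / [-48] = -(1/48)z^3 + (3/8)z^2 - (13/6)z + 4
L_1(z) = (z - 2)(z - 6)(z - 8) / [16] = (1/16)z^3 - z^2 + (19/4)z - 6
L_2(z) = (z - 2)(z - 4)(z - 8) / [-16] = -(1/16)z^3 + (7/8)z^2 - (7/2)z + 4
L_3(z) = (z - 2)(z - 4)(z - 6) / [48] = (1/48)z^3 - (1/4)z^2 + (11/12)z - 1
q(z) = 9·L_0 + 5·L_1 + 8·L_2 + 8·L_3
Only the coefficient of z^2 is needed; take it from each L_i and combine:
9·(3/8) + 5·(-1) + 8·(7/8) + 8·(-1/4) = 27/8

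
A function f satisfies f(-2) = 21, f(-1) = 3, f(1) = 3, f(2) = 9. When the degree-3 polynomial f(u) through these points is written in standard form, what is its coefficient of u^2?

4

L_0(u) = (u + 1)(u - 1)(u - 2) / [-12] = -(1/12)u^3 + (1/6)u^2 + (1/12)u - 1/6
L_1(u) = (u + 2)(u - 1)(u - 2) / [6] = (1/6)u^3 - (1/6)u^2 - (2/3)u + 2/3
L_2(u) = (u + 2)(u + 1)(u - 2) / [-6] = -(1/6)u^3 - (1/6)u^2 + (2/3)u + 2/3
L_3(u) = (u + 2)(u + 1)(u - 1) / [12] = (1/12)u^3 + (1/6)u^2 - (1/12)u - 1/6
f(u) = 21·L_0 + 3·L_1 + 3·L_2 + 9·L_3
Only the coefficient of u^2 is needed; take it from each L_i and combine:
21·(1/6) + 3·(-1/6) + 3·(-1/6) + 9·(1/6) = 4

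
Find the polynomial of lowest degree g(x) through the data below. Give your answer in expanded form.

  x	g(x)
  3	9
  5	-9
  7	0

Newton's divided differences:
g[3,5] = (-9 - 9) / (5 - 3) = -9
g[5,7] = (0 - (-9)) / (7 - 5) = 9/2
g[3,5,7] = (9/2 - (-9)) / (7 - 3) = 27/8
g(x) = 9 + (-9)·(x - 3) + (27/8)·(x - 3)(x - 5)
Expanding: g(x) = (27/8)x^2 - 36x + 693/8

g(x) = (27/8)x^2 - 36x + 693/8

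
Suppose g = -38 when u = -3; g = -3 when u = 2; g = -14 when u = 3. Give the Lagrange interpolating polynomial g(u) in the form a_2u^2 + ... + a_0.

g(u) = -3u^2 + 4u + 1

Build the Lagrange basis polynomials:
L_0(u) = (u - 2)(u - 3) / [30] = (1/30)u^2 - (1/6)u + 1/5
L_1(u) = (u + 3)(u - 3) / [-5] = -(1/5)u^2 + 9/5
L_2(u) = (u + 3)(u - 2) / [6] = (1/6)u^2 + (1/6)u - 1
g(u) = (-38)·L_0 + (-3)·L_1 + (-14)·L_2
  (-38)·L_0(u) = -(19/15)u^2 + (19/3)u - 38/5
  (-3)·L_1(u) = (3/5)u^2 - 27/5
  (-14)·L_2(u) = -(7/3)u^2 - (7/3)u + 14
Adding term by term: -3u^2 + 4u + 1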